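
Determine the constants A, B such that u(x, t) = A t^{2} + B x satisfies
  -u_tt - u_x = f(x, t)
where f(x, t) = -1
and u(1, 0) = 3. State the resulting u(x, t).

Substitute the ansatz u = A t^{2} + B x into the left-hand side.
Derivatives of the ansatz:
  u_tt = 2 A
  u_x = B
Term by term:
  -u_tt = - 2 A
  -u_x = - B
So the left-hand side equals
  - 2 A - B
This must equal f(x, t) = -1 identically.
Matching coefficients of the independent functions:
  [constant term]:  - 2 A - B = -1
These equations do not fix every constant; impose the point condition(s):
  u(1, 0) = 3  ⟹  B = 3
Solving the combined system: A = -1, B = 3.
Hence u(x, t) = - t^{2} + 3 x.

Answer: u(x, t) = - t^{2} + 3 x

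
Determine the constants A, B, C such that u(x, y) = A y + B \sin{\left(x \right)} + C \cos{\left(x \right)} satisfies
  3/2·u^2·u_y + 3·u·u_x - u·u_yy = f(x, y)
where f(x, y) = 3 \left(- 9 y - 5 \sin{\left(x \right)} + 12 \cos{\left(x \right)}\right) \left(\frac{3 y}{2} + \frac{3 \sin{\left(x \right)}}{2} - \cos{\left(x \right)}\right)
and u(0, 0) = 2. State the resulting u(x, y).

Substitute the ansatz u = A y + B \sin{\left(x \right)} + C \cos{\left(x \right)} into the left-hand side.
Derivatives of the ansatz:
  u_y = A
  u_x = B \cos{\left(x \right)} - C \sin{\left(x \right)}
  u_yy = 0
Term by term:
  3/2·u^2·u_y = \frac{3 A^{3} y^{2}}{2} + 3 A^{2} B y \sin{\left(x \right)} + 3 A^{2} C y \cos{\left(x \right)} + \frac{3 A B^{2} \sin^{2}{\left(x \right)}}{2} + 3 A B C \sin{\left(x \right)} \cos{\left(x \right)} + \frac{3 A C^{2} \cos^{2}{\left(x \right)}}{2}
  3·u·u_x = 3 A B y \cos{\left(x \right)} - 3 A C y \sin{\left(x \right)} + 3 B^{2} \sin{\left(x \right)} \cos{\left(x \right)} - 3 B C \sin^{2}{\left(x \right)} + 3 B C \cos^{2}{\left(x \right)} - 3 C^{2} \sin{\left(x \right)} \cos{\left(x \right)}
  -u·u_yy = 0
So the left-hand side equals
  \frac{3 A^{3} y^{2}}{2} + 3 A^{2} B y \sin{\left(x \right)} + 3 A^{2} C y \cos{\left(x \right)} + \frac{3 A B^{2} \sin^{2}{\left(x \right)}}{2} + 3 A B C \sin{\left(x \right)} \cos{\left(x \right)} + 3 A B y \cos{\left(x \right)} + \frac{3 A C^{2} \cos^{2}{\left(x \right)}}{2} - 3 A C y \sin{\left(x \right)} + 3 B^{2} \sin{\left(x \right)} \cos{\left(x \right)} - 3 B C \sin^{2}{\left(x \right)} + 3 B C \cos^{2}{\left(x \right)} - 3 C^{2} \sin{\left(x \right)} \cos{\left(x \right)}
This must equal f(x, y) identically; expanded, f = - \frac{81 y^{2}}{2} - 63 y \sin{\left(x \right)} + 81 y \cos{\left(x \right)} - \frac{45 \sin^{2}{\left(x \right)}}{2} + 69 \sin{\left(x \right)} \cos{\left(x \right)} - 36 \cos^{2}{\left(x \right)}.
Matching coefficients of the independent functions:
  [y^{2}]:  \frac{3 A^{3}}{2} = - \frac{81}{2}
  [y \sin{\left(x \right)}]:  3 A^{2} B - 3 A C = -63
  [y \cos{\left(x \right)}]:  3 A^{2} C + 3 A B = 81
  [\sin{\left(x \right)} \cos{\left(x \right)}]:  3 A B C + 3 B^{2} - 3 C^{2} = 69
  [\sin^{2}{\left(x \right)}]:  \frac{3 A B^{2}}{2} - 3 B C = - \frac{45}{2}
  [\cos^{2}{\left(x \right)}]:  \frac{3 A C^{2}}{2} + 3 B C = -36
Solving: A = -3, B = -3, C = 2.
Check against the point condition:
  u(0, 0) = 2  ⟹  C = 2  ✓
Hence u(x, y) = - 3 y - 3 \sin{\left(x \right)} + 2 \cos{\left(x \right)}.

Answer: u(x, y) = - 3 y - 3 \sin{\left(x \right)} + 2 \cos{\left(x \right)}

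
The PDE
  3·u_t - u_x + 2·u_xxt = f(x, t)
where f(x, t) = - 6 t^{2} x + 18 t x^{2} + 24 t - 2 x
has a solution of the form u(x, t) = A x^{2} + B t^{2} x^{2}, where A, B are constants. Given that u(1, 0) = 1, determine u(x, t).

Substitute the ansatz u = A x^{2} + B t^{2} x^{2} into the left-hand side.
Derivatives of the ansatz:
  u_t = 2 B t x^{2}
  u_x = 2 A x + 2 B t^{2} x
  u_xxt = 4 B t
Term by term:
  3·u_t = 6 B t x^{2}
  -u_x = - 2 A x - 2 B t^{2} x
  2·u_xxt = 8 B t
So the left-hand side equals
  - 2 A x - 2 B t^{2} x + 6 B t x^{2} + 8 B t
This must equal f(x, t) = - 6 t^{2} x + 18 t x^{2} + 24 t - 2 x identically.
Matching coefficients of the independent functions:
  [t]:  8 B = 24
  [x]:  - 2 A = -2
  [t x^{2}]:  6 B = 18
  [t^{2} x]:  - 2 B = -6
Solving: A = 1, B = 3.
Check against the point condition:
  u(1, 0) = 1  ⟹  A = 1  ✓
Hence u(x, t) = 3 t^{2} x^{2} + x^{2}.

Answer: u(x, t) = 3 t^{2} x^{2} + x^{2}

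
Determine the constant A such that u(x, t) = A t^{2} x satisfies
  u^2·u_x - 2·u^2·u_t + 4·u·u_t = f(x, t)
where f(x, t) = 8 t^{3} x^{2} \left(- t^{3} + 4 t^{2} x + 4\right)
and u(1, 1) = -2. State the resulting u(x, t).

Answer: u(x, t) = - 2 t^{2} x

Derivation:
Substitute the ansatz u = A t^{2} x into the left-hand side.
Derivatives of the ansatz:
  u_x = A t^{2}
  u_t = 2 A t x
Term by term:
  u^2·u_x = A^{3} t^{6} x^{2}
  -2·u^2·u_t = - 4 A^{3} t^{5} x^{3}
  4·u·u_t = 8 A^{2} t^{3} x^{2}
So the left-hand side equals
  A^{3} t^{6} x^{2} - 4 A^{3} t^{5} x^{3} + 8 A^{2} t^{3} x^{2}
This must equal f(x, t) identically; expanded, f = - 8 t^{6} x^{2} + 32 t^{5} x^{3} + 32 t^{3} x^{2}.
Matching coefficients of the independent functions:
  [t^{3} x^{2}]:  8 A^{2} = 32
  [t^{5} x^{3}]:  - 4 A^{3} = 32
  [t^{6} x^{2}]:  A^{3} = -8
Solving: A = -2.
Check against the point condition:
  u(1, 1) = -2  ⟹  A = -2  ✓
Hence u(x, t) = - 2 t^{2} x.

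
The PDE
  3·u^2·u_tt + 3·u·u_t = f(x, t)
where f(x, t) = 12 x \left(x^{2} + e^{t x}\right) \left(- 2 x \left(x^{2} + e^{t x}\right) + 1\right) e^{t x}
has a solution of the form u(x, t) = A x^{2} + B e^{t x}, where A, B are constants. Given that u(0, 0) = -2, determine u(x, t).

Answer: u(x, t) = - 2 x^{2} - 2 e^{t x}

Derivation:
Substitute the ansatz u = A x^{2} + B e^{t x} into the left-hand side.
Derivatives of the ansatz:
  u_tt = B x^{2} e^{t x}
  u_t = B x e^{t x}
Term by term:
  3·u^2·u_tt = 3 A^{2} B x^{6} e^{t x} + 6 A B^{2} x^{4} e^{2 t x} + 3 B^{3} x^{2} e^{3 t x}
  3·u·u_t = 3 A B x^{3} e^{t x} + 3 B^{2} x e^{2 t x}
So the left-hand side equals
  3 A^{2} B x^{6} e^{t x} + 6 A B^{2} x^{4} e^{2 t x} + 3 A B x^{3} e^{t x} + 3 B^{3} x^{2} e^{3 t x} + 3 B^{2} x e^{2 t x}
This must equal f(x, t) identically; expanded, f = - 24 x^{6} e^{t x} - 48 x^{4} e^{2 t x} + 12 x^{3} e^{t x} - 24 x^{2} e^{3 t x} + 12 x e^{2 t x}.
Matching coefficients of the independent functions:
  [x e^{2 t x}]:  3 B^{2} = 12
  [x^{2} e^{3 t x}]:  3 B^{3} = -24
  [x^{3} e^{t x}]:  3 A B = 12
  [x^{4} e^{2 t x}]:  6 A B^{2} = -48
  [x^{6} e^{t x}]:  3 A^{2} B = -24
Solving: A = -2, B = -2.
Check against the point condition:
  u(0, 0) = -2  ⟹  B = -2  ✓
Hence u(x, t) = - 2 x^{2} - 2 e^{t x}.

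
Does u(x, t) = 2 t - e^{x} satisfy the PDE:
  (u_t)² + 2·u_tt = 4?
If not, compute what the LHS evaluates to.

Answer: Yes

Derivation:
Evaluate each term of the left-hand side for u = 2 t - e^{x}.
Derivatives:
  u_t = 2
  u_tt = 0
Terms:
  (u_t)² = 4
  2·u_tt = 0
Sum: LHS = 4
This is exactly the given right-hand side, so u is a solution.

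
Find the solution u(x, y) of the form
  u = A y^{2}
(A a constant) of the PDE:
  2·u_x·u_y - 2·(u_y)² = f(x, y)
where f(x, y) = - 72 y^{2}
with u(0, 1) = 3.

Substitute the ansatz u = A y^{2} into the left-hand side.
Derivatives of the ansatz:
  u_x = 0
  u_y = 2 A y
Term by term:
  2·u_x·u_y = 0
  -2·(u_y)² = - 8 A^{2} y^{2}
So the left-hand side equals
  - 8 A^{2} y^{2}
This must equal f(x, y) = - 72 y^{2} identically.
Matching coefficients of the independent functions:
  [y^{2}]:  - 8 A^{2} = -72
These equations allow (A) = (-3) or (3).
Impose the point condition(s):
  u(0, 1) = 3  ⟹  A = 3
Only A = 3 satisfies everything.
Hence u(x, y) = 3 y^{2}.

Answer: u(x, y) = 3 y^{2}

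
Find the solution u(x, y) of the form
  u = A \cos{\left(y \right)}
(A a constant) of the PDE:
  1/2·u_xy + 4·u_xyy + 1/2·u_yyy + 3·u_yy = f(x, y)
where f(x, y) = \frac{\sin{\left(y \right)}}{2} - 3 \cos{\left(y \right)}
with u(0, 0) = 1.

Answer: u(x, y) = \cos{\left(y \right)}

Derivation:
Substitute the ansatz u = A \cos{\left(y \right)} into the left-hand side.
Derivatives of the ansatz:
  u_xy = 0
  u_xyy = 0
  u_yyy = A \sin{\left(y \right)}
  u_yy = - A \cos{\left(y \right)}
Term by term:
  1/2·u_xy = 0
  4·u_xyy = 0
  1/2·u_yyy = \frac{A \sin{\left(y \right)}}{2}
  3·u_yy = - 3 A \cos{\left(y \right)}
So the left-hand side equals
  \frac{A \sin{\left(y \right)}}{2} - 3 A \cos{\left(y \right)}
This must equal f(x, y) = \frac{\sin{\left(y \right)}}{2} - 3 \cos{\left(y \right)} identically.
Matching coefficients of the independent functions:
  [\sin{\left(y \right)}]:  \frac{A}{2} = \frac{1}{2}
  [\cos{\left(y \right)}]:  - 3 A = -3
Solving: A = 1.
Check against the point condition:
  u(0, 0) = 1  ⟹  A = 1  ✓
Hence u(x, y) = \cos{\left(y \right)}.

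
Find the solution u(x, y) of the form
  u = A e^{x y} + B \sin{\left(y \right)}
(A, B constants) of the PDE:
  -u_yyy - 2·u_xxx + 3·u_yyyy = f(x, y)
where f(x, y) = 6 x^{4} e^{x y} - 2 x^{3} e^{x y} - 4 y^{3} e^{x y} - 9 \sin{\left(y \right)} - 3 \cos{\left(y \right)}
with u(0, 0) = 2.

Substitute the ansatz u = A e^{x y} + B \sin{\left(y \right)} into the left-hand side.
Derivatives of the ansatz:
  u_yyy = A x^{3} e^{x y} - B \cos{\left(y \right)}
  u_xxx = A y^{3} e^{x y}
  u_yyyy = A x^{4} e^{x y} + B \sin{\left(y \right)}
Term by term:
  -u_yyy = - A x^{3} e^{x y} + B \cos{\left(y \right)}
  -2·u_xxx = - 2 A y^{3} e^{x y}
  3·u_yyyy = 3 A x^{4} e^{x y} + 3 B \sin{\left(y \right)}
So the left-hand side equals
  3 A x^{4} e^{x y} - A x^{3} e^{x y} - 2 A y^{3} e^{x y} + 3 B \sin{\left(y \right)} + B \cos{\left(y \right)}
This must equal f(x, y) = 6 x^{4} e^{x y} - 2 x^{3} e^{x y} - 4 y^{3} e^{x y} - 9 \sin{\left(y \right)} - 3 \cos{\left(y \right)} identically.
Matching coefficients of the independent functions:
  [x^{3} e^{x y}]:  - A = -2
  [x^{4} e^{x y}]:  3 A = 6
  [y^{3} e^{x y}]:  - 2 A = -4
  [\sin{\left(y \right)}]:  3 B = -9
  [\cos{\left(y \right)}]:  B = -3
Solving: A = 2, B = -3.
Check against the point condition:
  u(0, 0) = 2  ⟹  A = 2  ✓
Hence u(x, y) = 2 e^{x y} - 3 \sin{\left(y \right)}.

Answer: u(x, y) = 2 e^{x y} - 3 \sin{\left(y \right)}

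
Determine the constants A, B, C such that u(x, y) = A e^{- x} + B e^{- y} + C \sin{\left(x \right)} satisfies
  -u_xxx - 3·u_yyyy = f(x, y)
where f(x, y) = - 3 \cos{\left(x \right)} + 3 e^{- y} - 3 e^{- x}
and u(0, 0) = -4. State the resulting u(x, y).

Substitute the ansatz u = A e^{- x} + B e^{- y} + C \sin{\left(x \right)} into the left-hand side.
Derivatives of the ansatz:
  u_xxx = - A e^{- x} - C \cos{\left(x \right)}
  u_yyyy = B e^{- y}
Term by term:
  -u_xxx = A e^{- x} + C \cos{\left(x \right)}
  -3·u_yyyy = - 3 B e^{- y}
So the left-hand side equals
  A e^{- x} - 3 B e^{- y} + C \cos{\left(x \right)}
This must equal f(x, y) = - 3 \cos{\left(x \right)} + 3 e^{- y} - 3 e^{- x} identically.
Matching coefficients of the independent functions:
  [e^{- x}]:  A = -3
  [e^{- y}]:  - 3 B = 3
  [\cos{\left(x \right)}]:  C = -3
Solving: A = -3, B = -1, C = -3.
Check against the point condition:
  u(0, 0) = -4  ⟹  A + B = -4  ✓
Hence u(x, y) = - 3 \sin{\left(x \right)} - e^{- y} - 3 e^{- x}.

Answer: u(x, y) = - 3 \sin{\left(x \right)} - e^{- y} - 3 e^{- x}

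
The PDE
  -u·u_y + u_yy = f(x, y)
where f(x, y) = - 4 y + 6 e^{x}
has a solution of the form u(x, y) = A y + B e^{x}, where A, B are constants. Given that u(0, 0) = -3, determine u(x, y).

Substitute the ansatz u = A y + B e^{x} into the left-hand side.
Derivatives of the ansatz:
  u_y = A
  u_yy = 0
Term by term:
  -u·u_y = - A^{2} y - A B e^{x}
  u_yy = 0
So the left-hand side equals
  - A^{2} y - A B e^{x}
This must equal f(x, y) = - 4 y + 6 e^{x} identically.
Matching coefficients of the independent functions:
  [y]:  - A^{2} = -4
  [e^{x}]:  - A B = 6
These equations allow (A, B) = (-2, 3) or (2, -3).
Impose the point condition(s):
  u(0, 0) = -3  ⟹  B = -3
Only A = 2, B = -3 satisfies everything.
Hence u(x, y) = 2 y - 3 e^{x}.

Answer: u(x, y) = 2 y - 3 e^{x}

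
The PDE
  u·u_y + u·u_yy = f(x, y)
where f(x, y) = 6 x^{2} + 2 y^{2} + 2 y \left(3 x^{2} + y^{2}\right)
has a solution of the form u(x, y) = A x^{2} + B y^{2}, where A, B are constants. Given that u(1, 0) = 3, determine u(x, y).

Substitute the ansatz u = A x^{2} + B y^{2} into the left-hand side.
Derivatives of the ansatz:
  u_y = 2 B y
  u_yy = 2 B
Term by term:
  u·u_y = 2 A B x^{2} y + 2 B^{2} y^{3}
  u·u_yy = 2 A B x^{2} + 2 B^{2} y^{2}
So the left-hand side equals
  2 A B x^{2} y + 2 A B x^{2} + 2 B^{2} y^{3} + 2 B^{2} y^{2}
This must equal f(x, y) identically; expanded, f = 6 x^{2} y + 6 x^{2} + 2 y^{3} + 2 y^{2}.
Matching coefficients of the independent functions:
  [x^{2}, x^{2} y]:  2 A B = 6
  [y^{2}, y^{3}]:  2 B^{2} = 2
These equations allow (A, B) = (-3, -1) or (3, 1).
Impose the point condition(s):
  u(1, 0) = 3  ⟹  A = 3
Only A = 3, B = 1 satisfies everything.
Hence u(x, y) = 3 x^{2} + y^{2}.

Answer: u(x, y) = 3 x^{2} + y^{2}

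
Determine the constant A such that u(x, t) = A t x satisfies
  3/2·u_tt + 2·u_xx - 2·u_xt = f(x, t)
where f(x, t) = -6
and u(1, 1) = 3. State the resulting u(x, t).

Substitute the ansatz u = A t x into the left-hand side.
Derivatives of the ansatz:
  u_tt = 0
  u_xx = 0
  u_xt = A
Term by term:
  3/2·u_tt = 0
  2·u_xx = 0
  -2·u_xt = - 2 A
So the left-hand side equals
  - 2 A
This must equal f(x, t) = -6 identically.
Matching coefficients of the independent functions:
  [constant term]:  - 2 A = -6
Solving: A = 3.
Check against the point condition:
  u(1, 1) = 3  ⟹  A = 3  ✓
Hence u(x, t) = 3 t x.

Answer: u(x, t) = 3 t x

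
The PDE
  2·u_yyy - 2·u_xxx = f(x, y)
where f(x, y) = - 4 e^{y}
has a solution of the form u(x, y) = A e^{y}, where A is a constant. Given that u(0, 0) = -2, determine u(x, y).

Answer: u(x, y) = - 2 e^{y}

Derivation:
Substitute the ansatz u = A e^{y} into the left-hand side.
Derivatives of the ansatz:
  u_yyy = A e^{y}
  u_xxx = 0
Term by term:
  2·u_yyy = 2 A e^{y}
  -2·u_xxx = 0
So the left-hand side equals
  2 A e^{y}
This must equal f(x, y) = - 4 e^{y} identically.
Matching coefficients of the independent functions:
  [e^{y}]:  2 A = -4
Solving: A = -2.
Check against the point condition:
  u(0, 0) = -2  ⟹  A = -2  ✓
Hence u(x, y) = - 2 e^{y}.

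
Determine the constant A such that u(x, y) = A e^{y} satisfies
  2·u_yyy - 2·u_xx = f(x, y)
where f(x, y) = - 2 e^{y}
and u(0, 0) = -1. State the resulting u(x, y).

Substitute the ansatz u = A e^{y} into the left-hand side.
Derivatives of the ansatz:
  u_yyy = A e^{y}
  u_xx = 0
Term by term:
  2·u_yyy = 2 A e^{y}
  -2·u_xx = 0
So the left-hand side equals
  2 A e^{y}
This must equal f(x, y) = - 2 e^{y} identically.
Matching coefficients of the independent functions:
  [e^{y}]:  2 A = -2
Solving: A = -1.
Check against the point condition:
  u(0, 0) = -1  ⟹  A = -1  ✓
Hence u(x, y) = - e^{y}.

Answer: u(x, y) = - e^{y}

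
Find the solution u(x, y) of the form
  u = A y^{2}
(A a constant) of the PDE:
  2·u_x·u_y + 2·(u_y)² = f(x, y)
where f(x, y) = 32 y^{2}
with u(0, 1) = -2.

Substitute the ansatz u = A y^{2} into the left-hand side.
Derivatives of the ansatz:
  u_x = 0
  u_y = 2 A y
Term by term:
  2·u_x·u_y = 0
  2·(u_y)² = 8 A^{2} y^{2}
So the left-hand side equals
  8 A^{2} y^{2}
This must equal f(x, y) = 32 y^{2} identically.
Matching coefficients of the independent functions:
  [y^{2}]:  8 A^{2} = 32
These equations allow (A) = (-2) or (2).
Impose the point condition(s):
  u(0, 1) = -2  ⟹  A = -2
Only A = -2 satisfies everything.
Hence u(x, y) = - 2 y^{2}.

Answer: u(x, y) = - 2 y^{2}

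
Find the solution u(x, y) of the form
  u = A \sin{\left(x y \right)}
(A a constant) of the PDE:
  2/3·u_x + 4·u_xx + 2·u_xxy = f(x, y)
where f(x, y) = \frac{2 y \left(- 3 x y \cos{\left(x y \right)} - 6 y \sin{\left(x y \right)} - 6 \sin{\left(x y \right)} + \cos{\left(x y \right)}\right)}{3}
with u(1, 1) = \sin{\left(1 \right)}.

Substitute the ansatz u = A \sin{\left(x y \right)} into the left-hand side.
Derivatives of the ansatz:
  u_x = A y \cos{\left(x y \right)}
  u_xx = - A y^{2} \sin{\left(x y \right)}
  u_xxy = - A x y^{2} \cos{\left(x y \right)} - 2 A y \sin{\left(x y \right)}
Term by term:
  2/3·u_x = \frac{2 A y \cos{\left(x y \right)}}{3}
  4·u_xx = - 4 A y^{2} \sin{\left(x y \right)}
  2·u_xxy = - 2 A x y^{2} \cos{\left(x y \right)} - 4 A y \sin{\left(x y \right)}
So the left-hand side equals
  - 2 A x y^{2} \cos{\left(x y \right)} - 4 A y^{2} \sin{\left(x y \right)} - 4 A y \sin{\left(x y \right)} + \frac{2 A y \cos{\left(x y \right)}}{3}
This must equal f(x, y) identically; expanded, f = - 2 x y^{2} \cos{\left(x y \right)} - 4 y^{2} \sin{\left(x y \right)} - 4 y \sin{\left(x y \right)} + \frac{2 y \cos{\left(x y \right)}}{3}.
Matching coefficients of the independent functions:
  [y \sin{\left(x y \right)}, y^{2} \sin{\left(x y \right)}]:  - 4 A = -4
  [y \cos{\left(x y \right)}]:  \frac{2 A}{3} = \frac{2}{3}
  [x y^{2} \cos{\left(x y \right)}]:  - 2 A = -2
Solving: A = 1.
Check against the point condition:
  u(1, 1) = \sin{\left(1 \right)}  ⟹  A \sin{\left(1 \right)} = \sin{\left(1 \right)}  ✓
Hence u(x, y) = \sin{\left(x y \right)}.

Answer: u(x, y) = \sin{\left(x y \right)}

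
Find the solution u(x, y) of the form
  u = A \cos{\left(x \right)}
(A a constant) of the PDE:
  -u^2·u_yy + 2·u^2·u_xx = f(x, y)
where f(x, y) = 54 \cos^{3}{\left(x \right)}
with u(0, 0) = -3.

Substitute the ansatz u = A \cos{\left(x \right)} into the left-hand side.
Derivatives of the ansatz:
  u_yy = 0
  u_xx = - A \cos{\left(x \right)}
Term by term:
  -u^2·u_yy = 0
  2·u^2·u_xx = - 2 A^{3} \cos^{3}{\left(x \right)}
So the left-hand side equals
  - 2 A^{3} \cos^{3}{\left(x \right)}
This must equal f(x, y) = 54 \cos^{3}{\left(x \right)} identically.
Matching coefficients of the independent functions:
  [\cos^{3}{\left(x \right)}]:  - 2 A^{3} = 54
Solving: A = -3.
Check against the point condition:
  u(0, 0) = -3  ⟹  A = -3  ✓
Hence u(x, y) = - 3 \cos{\left(x \right)}.

Answer: u(x, y) = - 3 \cos{\left(x \right)}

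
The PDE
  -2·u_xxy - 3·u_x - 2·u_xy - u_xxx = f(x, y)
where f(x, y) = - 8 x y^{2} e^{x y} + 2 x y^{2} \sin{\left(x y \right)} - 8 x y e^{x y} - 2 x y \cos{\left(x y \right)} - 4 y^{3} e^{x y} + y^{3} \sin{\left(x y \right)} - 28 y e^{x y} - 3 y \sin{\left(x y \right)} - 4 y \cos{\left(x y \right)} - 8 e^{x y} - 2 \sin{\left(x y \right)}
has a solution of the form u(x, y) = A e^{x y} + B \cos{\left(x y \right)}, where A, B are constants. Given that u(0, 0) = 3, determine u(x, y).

Substitute the ansatz u = A e^{x y} + B \cos{\left(x y \right)} into the left-hand side.
Derivatives of the ansatz:
  u_xxy = A x y^{2} e^{x y} + 2 A y e^{x y} + B x y^{2} \sin{\left(x y \right)} - 2 B y \cos{\left(x y \right)}
  u_x = A y e^{x y} - B y \sin{\left(x y \right)}
  u_xy = A x y e^{x y} + A e^{x y} - B x y \cos{\left(x y \right)} - B \sin{\left(x y \right)}
  u_xxx = A y^{3} e^{x y} + B y^{3} \sin{\left(x y \right)}
Term by term:
  -2·u_xxy = - 2 A x y^{2} e^{x y} - 4 A y e^{x y} - 2 B x y^{2} \sin{\left(x y \right)} + 4 B y \cos{\left(x y \right)}
  -3·u_x = - 3 A y e^{x y} + 3 B y \sin{\left(x y \right)}
  -2·u_xy = - 2 A x y e^{x y} - 2 A e^{x y} + 2 B x y \cos{\left(x y \right)} + 2 B \sin{\left(x y \right)}
  -u_xxx = - A y^{3} e^{x y} - B y^{3} \sin{\left(x y \right)}
So the left-hand side equals
  - 2 A x y^{2} e^{x y} - 2 A x y e^{x y} - A y^{3} e^{x y} - 7 A y e^{x y} - 2 A e^{x y} - 2 B x y^{2} \sin{\left(x y \right)} + 2 B x y \cos{\left(x y \right)} - B y^{3} \sin{\left(x y \right)} + 3 B y \sin{\left(x y \right)} + 4 B y \cos{\left(x y \right)} + 2 B \sin{\left(x y \right)}
This must equal f(x, y) = - 8 x y^{2} e^{x y} + 2 x y^{2} \sin{\left(x y \right)} - 8 x y e^{x y} - 2 x y \cos{\left(x y \right)} - 4 y^{3} e^{x y} + y^{3} \sin{\left(x y \right)} - 28 y e^{x y} - 3 y \sin{\left(x y \right)} - 4 y \cos{\left(x y \right)} - 8 e^{x y} - 2 \sin{\left(x y \right)} identically.
Matching coefficients of the independent functions:
  [y e^{x y}]:  - 7 A = -28
  [y \sin{\left(x y \right)}]:  3 B = -3
  [y \cos{\left(x y \right)}]:  4 B = -4
  [y^{3} e^{x y}]:  - A = -4
  [y^{3} \sin{\left(x y \right)}]:  - B = 1
  [x y e^{x y}, x y^{2} e^{x y}, e^{x y}]:  - 2 A = -8
  [x y \cos{\left(x y \right)}, \sin{\left(x y \right)}]:  2 B = -2
  [x y^{2} \sin{\left(x y \right)}]:  - 2 B = 2
Solving: A = 4, B = -1.
Check against the point condition:
  u(0, 0) = 3  ⟹  A + B = 3  ✓
Hence u(x, y) = 4 e^{x y} - \cos{\left(x y \right)}.

Answer: u(x, y) = 4 e^{x y} - \cos{\left(x y \right)}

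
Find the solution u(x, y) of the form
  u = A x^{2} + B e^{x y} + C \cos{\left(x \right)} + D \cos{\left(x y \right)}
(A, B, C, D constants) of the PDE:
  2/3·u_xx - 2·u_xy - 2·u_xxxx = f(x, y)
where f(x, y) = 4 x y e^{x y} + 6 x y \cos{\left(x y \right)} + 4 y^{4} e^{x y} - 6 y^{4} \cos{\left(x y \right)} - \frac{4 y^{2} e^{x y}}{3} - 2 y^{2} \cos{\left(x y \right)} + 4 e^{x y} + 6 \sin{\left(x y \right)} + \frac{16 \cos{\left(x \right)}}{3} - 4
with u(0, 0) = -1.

Substitute the ansatz u = A x^{2} + B e^{x y} + C \cos{\left(x \right)} + D \cos{\left(x y \right)} into the left-hand side.
Derivatives of the ansatz:
  u_xx = 2 A + B y^{2} e^{x y} - C \cos{\left(x \right)} - D y^{2} \cos{\left(x y \right)}
  u_xy = B x y e^{x y} + B e^{x y} - D x y \cos{\left(x y \right)} - D \sin{\left(x y \right)}
  u_xxxx = B y^{4} e^{x y} + C \cos{\left(x \right)} + D y^{4} \cos{\left(x y \right)}
Term by term:
  2/3·u_xx = \frac{4 A}{3} + \frac{2 B y^{2} e^{x y}}{3} - \frac{2 C \cos{\left(x \right)}}{3} - \frac{2 D y^{2} \cos{\left(x y \right)}}{3}
  -2·u_xy = - 2 B x y e^{x y} - 2 B e^{x y} + 2 D x y \cos{\left(x y \right)} + 2 D \sin{\left(x y \right)}
  -2·u_xxxx = - 2 B y^{4} e^{x y} - 2 C \cos{\left(x \right)} - 2 D y^{4} \cos{\left(x y \right)}
So the left-hand side equals
  \frac{4 A}{3} - 2 B x y e^{x y} - 2 B y^{4} e^{x y} + \frac{2 B y^{2} e^{x y}}{3} - 2 B e^{x y} - \frac{8 C \cos{\left(x \right)}}{3} + 2 D x y \cos{\left(x y \right)} - 2 D y^{4} \cos{\left(x y \right)} - \frac{2 D y^{2} \cos{\left(x y \right)}}{3} + 2 D \sin{\left(x y \right)}
This must equal f(x, y) = 4 x y e^{x y} + 6 x y \cos{\left(x y \right)} + 4 y^{4} e^{x y} - 6 y^{4} \cos{\left(x y \right)} - \frac{4 y^{2} e^{x y}}{3} - 2 y^{2} \cos{\left(x y \right)} + 4 e^{x y} + 6 \sin{\left(x y \right)} + \frac{16 \cos{\left(x \right)}}{3} - 4 identically.
Matching coefficients of the independent functions:
  [constant term]:  \frac{4 A}{3} = -4
  [y^{2} e^{x y}]:  \frac{2 B}{3} = - \frac{4}{3}
  [y^{2} \cos{\left(x y \right)}]:  - \frac{2 D}{3} = -2
  [y^{4} e^{x y}, x y e^{x y}, e^{x y}]:  - 2 B = 4
  [y^{4} \cos{\left(x y \right)}]:  - 2 D = -6
  [x y \cos{\left(x y \right)}, \sin{\left(x y \right)}]:  2 D = 6
  [\cos{\left(x \right)}]:  - \frac{8 C}{3} = \frac{16}{3}
Solving: A = -3, B = -2, C = -2, D = 3.
Check against the point condition:
  u(0, 0) = -1  ⟹  B + C + D = -1  ✓
Hence u(x, y) = - 3 x^{2} - 2 e^{x y} - 2 \cos{\left(x \right)} + 3 \cos{\left(x y \right)}.

Answer: u(x, y) = - 3 x^{2} - 2 e^{x y} - 2 \cos{\left(x \right)} + 3 \cos{\left(x y \right)}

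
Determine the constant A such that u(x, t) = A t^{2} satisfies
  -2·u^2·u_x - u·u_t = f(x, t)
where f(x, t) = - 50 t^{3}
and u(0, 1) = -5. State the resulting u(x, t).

Answer: u(x, t) = - 5 t^{2}

Derivation:
Substitute the ansatz u = A t^{2} into the left-hand side.
Derivatives of the ansatz:
  u_x = 0
  u_t = 2 A t
Term by term:
  -2·u^2·u_x = 0
  -u·u_t = - 2 A^{2} t^{3}
So the left-hand side equals
  - 2 A^{2} t^{3}
This must equal f(x, t) = - 50 t^{3} identically.
Matching coefficients of the independent functions:
  [t^{3}]:  - 2 A^{2} = -50
These equations allow (A) = (-5) or (5).
Impose the point condition(s):
  u(0, 1) = -5  ⟹  A = -5
Only A = -5 satisfies everything.
Hence u(x, t) = - 5 t^{2}.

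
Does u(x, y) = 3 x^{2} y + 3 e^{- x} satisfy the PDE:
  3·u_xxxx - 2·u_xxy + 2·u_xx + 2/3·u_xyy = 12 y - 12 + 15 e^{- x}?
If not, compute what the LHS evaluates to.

Answer: Yes

Derivation:
Evaluate each term of the left-hand side for u = 3 x^{2} y + 3 e^{- x}.
Derivatives:
  u_xxxx = 3 e^{- x}
  u_xxy = 6
  u_xx = 6 y + 3 e^{- x}
  u_xyy = 0
Terms:
  3·u_xxxx = 9 e^{- x}
  -2·u_xxy = -12
  2·u_xx = 12 y + 6 e^{- x}
  2/3·u_xyy = 0
Sum: LHS = 12 y - 12 + 15 e^{- x}
This is exactly the given right-hand side, so u is a solution.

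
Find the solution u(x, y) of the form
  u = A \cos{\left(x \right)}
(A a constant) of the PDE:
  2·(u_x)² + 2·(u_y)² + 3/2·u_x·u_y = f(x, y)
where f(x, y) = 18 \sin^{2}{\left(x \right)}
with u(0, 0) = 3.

Answer: u(x, y) = 3 \cos{\left(x \right)}

Derivation:
Substitute the ansatz u = A \cos{\left(x \right)} into the left-hand side.
Derivatives of the ansatz:
  u_x = - A \sin{\left(x \right)}
  u_y = 0
Term by term:
  2·(u_x)² = 2 A^{2} \sin^{2}{\left(x \right)}
  2·(u_y)² = 0
  3/2·u_x·u_y = 0
So the left-hand side equals
  2 A^{2} \sin^{2}{\left(x \right)}
This must equal f(x, y) = 18 \sin^{2}{\left(x \right)} identically.
Matching coefficients of the independent functions:
  [\sin^{2}{\left(x \right)}]:  2 A^{2} = 18
These equations allow (A) = (-3) or (3).
Impose the point condition(s):
  u(0, 0) = 3  ⟹  A = 3
Only A = 3 satisfies everything.
Hence u(x, y) = 3 \cos{\left(x \right)}.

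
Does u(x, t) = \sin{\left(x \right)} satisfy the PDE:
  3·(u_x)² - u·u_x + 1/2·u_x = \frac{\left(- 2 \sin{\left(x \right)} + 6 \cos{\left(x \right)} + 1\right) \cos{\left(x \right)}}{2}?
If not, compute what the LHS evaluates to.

Answer: Yes

Derivation:
Evaluate each term of the left-hand side for u = \sin{\left(x \right)}.
Derivatives:
  u_x = \cos{\left(x \right)}
Terms:
  3·(u_x)² = 3 \cos^{2}{\left(x \right)}
  -u·u_x = - \frac{\sin{\left(2 x \right)}}{2}
  1/2·u_x = \frac{\cos{\left(x \right)}}{2}
Sum: LHS = \frac{\left(- 2 \sin{\left(x \right)} + 6 \cos{\left(x \right)} + 1\right) \cos{\left(x \right)}}{2}
This is exactly the given right-hand side, so u is a solution.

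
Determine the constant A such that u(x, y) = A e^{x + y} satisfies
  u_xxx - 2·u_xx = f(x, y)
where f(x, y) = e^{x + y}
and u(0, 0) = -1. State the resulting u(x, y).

Answer: u(x, y) = - e^{x + y}

Derivation:
Substitute the ansatz u = A e^{x + y} into the left-hand side.
Derivatives of the ansatz:
  u_xxx = A e^{x} e^{y}
  u_xx = A e^{x} e^{y}
Term by term:
  u_xxx = A e^{x} e^{y}
  -2·u_xx = - 2 A e^{x} e^{y}
So the left-hand side equals
  - A e^{x} e^{y}
This must equal f(x, y) identically; expanded, f = e^{x} e^{y}.
Matching coefficients of the independent functions:
  [e^{x} e^{y}]:  - A = 1
Solving: A = -1.
Check against the point condition:
  u(0, 0) = -1  ⟹  A = -1  ✓
Hence u(x, y) = - e^{x + y}.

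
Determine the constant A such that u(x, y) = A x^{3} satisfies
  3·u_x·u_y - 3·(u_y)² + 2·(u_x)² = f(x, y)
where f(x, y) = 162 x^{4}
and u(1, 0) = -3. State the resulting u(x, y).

Substitute the ansatz u = A x^{3} into the left-hand side.
Derivatives of the ansatz:
  u_x = 3 A x^{2}
  u_y = 0
Term by term:
  3·u_x·u_y = 0
  -3·(u_y)² = 0
  2·(u_x)² = 18 A^{2} x^{4}
So the left-hand side equals
  18 A^{2} x^{4}
This must equal f(x, y) = 162 x^{4} identically.
Matching coefficients of the independent functions:
  [x^{4}]:  18 A^{2} = 162
These equations allow (A) = (-3) or (3).
Impose the point condition(s):
  u(1, 0) = -3  ⟹  A = -3
Only A = -3 satisfies everything.
Hence u(x, y) = - 3 x^{3}.

Answer: u(x, y) = - 3 x^{3}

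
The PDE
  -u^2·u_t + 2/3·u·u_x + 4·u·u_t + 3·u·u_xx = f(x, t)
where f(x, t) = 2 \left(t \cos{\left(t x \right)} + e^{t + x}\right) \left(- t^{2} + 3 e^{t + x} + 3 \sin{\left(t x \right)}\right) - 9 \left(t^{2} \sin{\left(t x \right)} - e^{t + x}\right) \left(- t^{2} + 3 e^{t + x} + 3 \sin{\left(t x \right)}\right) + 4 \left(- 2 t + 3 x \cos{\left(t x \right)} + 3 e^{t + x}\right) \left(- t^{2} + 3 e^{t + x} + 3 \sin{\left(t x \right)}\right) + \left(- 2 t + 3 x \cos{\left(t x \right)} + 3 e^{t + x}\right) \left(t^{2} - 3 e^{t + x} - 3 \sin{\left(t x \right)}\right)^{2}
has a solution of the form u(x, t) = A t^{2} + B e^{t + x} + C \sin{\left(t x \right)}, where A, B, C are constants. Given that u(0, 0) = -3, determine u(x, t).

Substitute the ansatz u = A t^{2} + B e^{t + x} + C \sin{\left(t x \right)} into the left-hand side.
Derivatives of the ansatz:
  u_t = 2 A t + B e^{t} e^{x} + C x \cos{\left(t x \right)}
  u_x = B e^{t} e^{x} + C t \cos{\left(t x \right)}
  u_xx = B e^{t} e^{x} - C t^{2} \sin{\left(t x \right)}
Term by term:
  -u^2·u_t = - 2 A^{3} t^{5} - A^{2} B t^{4} e^{t} e^{x} - 4 A^{2} B t^{3} e^{t} e^{x} - A^{2} C t^{4} x \cos{\left(t x \right)} - 4 A^{2} C t^{3} \sin{\left(t x \right)} - 2 A B^{2} t^{2} e^{2 t} e^{2 x} - 2 A B^{2} t e^{2 t} e^{2 x} - 2 A B C t^{2} x e^{t} e^{x} \cos{\left(t x \right)} - 2 A B C t^{2} e^{t} e^{x} \sin{\left(t x \right)} - 4 A B C t e^{t} e^{x} \sin{\left(t x \right)} - 2 A C^{2} t^{2} x \sin{\left(t x \right)} \cos{\left(t x \right)} - 2 A C^{2} t \sin^{2}{\left(t x \right)} - B^{3} e^{3 t} e^{3 x} - B^{2} C x e^{2 t} e^{2 x} \cos{\left(t x \right)} - 2 B^{2} C e^{2 t} e^{2 x} \sin{\left(t x \right)} - 2 B C^{2} x e^{t} e^{x} \sin{\left(t x \right)} \cos{\left(t x \right)} - B C^{2} e^{t} e^{x} \sin^{2}{\left(t x \right)} - C^{3} x \sin^{2}{\left(t x \right)} \cos{\left(t x \right)}
  2/3·u·u_x = \frac{2 A B t^{2} e^{t} e^{x}}{3} + \frac{2 A C t^{3} \cos{\left(t x \right)}}{3} + \frac{2 B^{2} e^{2 t} e^{2 x}}{3} + \frac{2 B C t e^{t} e^{x} \cos{\left(t x \right)}}{3} + \frac{2 B C e^{t} e^{x} \sin{\left(t x \right)}}{3} + \frac{2 C^{2} t \sin{\left(t x \right)} \cos{\left(t x \right)}}{3}
  4·u·u_t = 8 A^{2} t^{3} + 4 A B t^{2} e^{t} e^{x} + 8 A B t e^{t} e^{x} + 4 A C t^{2} x \cos{\left(t x \right)} + 8 A C t \sin{\left(t x \right)} + 4 B^{2} e^{2 t} e^{2 x} + 4 B C x e^{t} e^{x} \cos{\left(t x \right)} + 4 B C e^{t} e^{x} \sin{\left(t x \right)} + 4 C^{2} x \sin{\left(t x \right)} \cos{\left(t x \right)}
  3·u·u_xx = 3 A B t^{2} e^{t} e^{x} - 3 A C t^{4} \sin{\left(t x \right)} + 3 B^{2} e^{2 t} e^{2 x} - 3 B C t^{2} e^{t} e^{x} \sin{\left(t x \right)} + 3 B C e^{t} e^{x} \sin{\left(t x \right)} - 3 C^{2} t^{2} \sin^{2}{\left(t x \right)}
Sum these and collect like terms in the independent variables.
This must equal f(x, t) identically; expanded, f = - 2 t^{5} + 3 t^{4} x \cos{\left(t x \right)} + 3 t^{4} e^{t} e^{x} + 9 t^{4} \sin{\left(t x \right)} + 12 t^{3} e^{t} e^{x} + 12 t^{3} \sin{\left(t x \right)} - 2 t^{3} \cos{\left(t x \right)} + 8 t^{3} - 18 t^{2} x e^{t} e^{x} \cos{\left(t x \right)} - 18 t^{2} x \sin{\left(t x \right)} \cos{\left(t x \right)} - 12 t^{2} x \cos{\left(t x \right)} - 18 t^{2} e^{2 t} e^{2 x} - 45 t^{2} e^{t} e^{x} \sin{\left(t x \right)} - 23 t^{2} e^{t} e^{x} - 27 t^{2} \sin^{2}{\left(t x \right)} - 18 t e^{2 t} e^{2 x} - 36 t e^{t} e^{x} \sin{\left(t x \right)} + 6 t e^{t} e^{x} \cos{\left(t x \right)} - 24 t e^{t} e^{x} - 18 t \sin^{2}{\left(t x \right)} + 6 t \sin{\left(t x \right)} \cos{\left(t x \right)} - 24 t \sin{\left(t x \right)} + 27 x e^{2 t} e^{2 x} \cos{\left(t x \right)} + 54 x e^{t} e^{x} \sin{\left(t x \right)} \cos{\left(t x \right)} + 36 x e^{t} e^{x} \cos{\left(t x \right)} + 27 x \sin^{2}{\left(t x \right)} \cos{\left(t x \right)} + 36 x \sin{\left(t x \right)} \cos{\left(t x \right)} + 27 e^{3 t} e^{3 x} + 54 e^{2 t} e^{2 x} \sin{\left(t x \right)} + 69 e^{2 t} e^{2 x} + 27 e^{t} e^{x} \sin^{2}{\left(t x \right)} + 69 e^{t} e^{x} \sin{\left(t x \right)}.
Matching coefficients of the independent functions:
(each divided by its leading coefficient; functions giving the same equation are listed together)
  [t^{3}]:  A^{2} - 1 = 0
  [t^{5}]:  A^{3} - 1 = 0
  [t \sin{\left(t x \right)}, t^{3} \cos{\left(t x \right)}, t^{4} \sin{\left(t x \right)}, …]:  A C + 3 = 0
  [t \sin^{2}{\left(t x \right)}, t^{2} x \sin{\left(t x \right)} \cos{\left(t x \right)}]:  A C^{2} - 9 = 0
  [t^{2} \sin^{2}{\left(t x \right)}, t \sin{\left(t x \right)} \cos{\left(t x \right)}, x \sin{\left(t x \right)} \cos{\left(t x \right)}]:  C^{2} - 9 = 0
  [t^{3} \sin{\left(t x \right)}, t^{4} x \cos{\left(t x \right)}]:  A^{2} C + 3 = 0
  [e^{2 t} e^{2 x}]:  B^{2} - 9 = 0
  [e^{3 t} e^{3 x}]:  B^{3} + 27 = 0
  [t e^{t} e^{x}, t^{2} e^{t} e^{x}]:  A B + 3 = 0
  [t e^{2 t} e^{2 x}, t^{2} e^{2 t} e^{2 x}]:  A B^{2} - 9 = 0
  [t^{3} e^{t} e^{x}, t^{4} e^{t} e^{x}]:  A^{2} B + 3 = 0
  [x \sin^{2}{\left(t x \right)} \cos{\left(t x \right)}]:  C^{3} + 27 = 0
  [e^{t} e^{x} \sin{\left(t x \right)}, t e^{t} e^{x} \cos{\left(t x \right)}, x e^{t} e^{x} \cos{\left(t x \right)}]:  B C - 9 = 0
  [e^{t} e^{x} \sin^{2}{\left(t x \right)}, x e^{t} e^{x} \sin{\left(t x \right)} \cos{\left(t x \right)}]:  B C^{2} + 27 = 0
  [e^{2 t} e^{2 x} \sin{\left(t x \right)}, x e^{2 t} e^{2 x} \cos{\left(t x \right)}]:  B^{2} C + 27 = 0
  [t e^{t} e^{x} \sin{\left(t x \right)}, t^{2} x e^{t} e^{x} \cos{\left(t x \right)}]:  A B C - 9 = 0
  [t^{2} e^{t} e^{x} \sin{\left(t x \right)}]:  A B C + \frac{3 B C}{2} - \frac{45}{2} = 0
Solving: A = 1, B = -3, C = -3.
Check against the point condition:
  u(0, 0) = -3  ⟹  B = -3  ✓
Hence u(x, t) = t^{2} - 3 e^{t + x} - 3 \sin{\left(t x \right)}.

Answer: u(x, t) = t^{2} - 3 e^{t + x} - 3 \sin{\left(t x \right)}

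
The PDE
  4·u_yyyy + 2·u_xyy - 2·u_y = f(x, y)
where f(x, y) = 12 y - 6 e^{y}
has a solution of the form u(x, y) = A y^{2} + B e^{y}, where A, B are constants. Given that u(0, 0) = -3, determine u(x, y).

Substitute the ansatz u = A y^{2} + B e^{y} into the left-hand side.
Derivatives of the ansatz:
  u_yyyy = B e^{y}
  u_xyy = 0
  u_y = 2 A y + B e^{y}
Term by term:
  4·u_yyyy = 4 B e^{y}
  2·u_xyy = 0
  -2·u_y = - 4 A y - 2 B e^{y}
So the left-hand side equals
  - 4 A y + 2 B e^{y}
This must equal f(x, y) = 12 y - 6 e^{y} identically.
Matching coefficients of the independent functions:
  [y]:  - 4 A = 12
  [e^{y}]:  2 B = -6
Solving: A = -3, B = -3.
Check against the point condition:
  u(0, 0) = -3  ⟹  B = -3  ✓
Hence u(x, y) = - 3 y^{2} - 3 e^{y}.

Answer: u(x, y) = - 3 y^{2} - 3 e^{y}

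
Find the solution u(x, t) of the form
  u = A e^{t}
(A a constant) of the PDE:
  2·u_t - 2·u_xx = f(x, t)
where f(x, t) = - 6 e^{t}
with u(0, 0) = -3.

Substitute the ansatz u = A e^{t} into the left-hand side.
Derivatives of the ansatz:
  u_t = A e^{t}
  u_xx = 0
Term by term:
  2·u_t = 2 A e^{t}
  -2·u_xx = 0
So the left-hand side equals
  2 A e^{t}
This must equal f(x, t) = - 6 e^{t} identically.
Matching coefficients of the independent functions:
  [e^{t}]:  2 A = -6
Solving: A = -3.
Check against the point condition:
  u(0, 0) = -3  ⟹  A = -3  ✓
Hence u(x, t) = - 3 e^{t}.

Answer: u(x, t) = - 3 e^{t}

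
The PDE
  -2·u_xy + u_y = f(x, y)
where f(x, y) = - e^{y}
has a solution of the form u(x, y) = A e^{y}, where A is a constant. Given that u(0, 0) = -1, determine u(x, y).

Answer: u(x, y) = - e^{y}

Derivation:
Substitute the ansatz u = A e^{y} into the left-hand side.
Derivatives of the ansatz:
  u_xy = 0
  u_y = A e^{y}
Term by term:
  -2·u_xy = 0
  u_y = A e^{y}
So the left-hand side equals
  A e^{y}
This must equal f(x, y) = - e^{y} identically.
Matching coefficients of the independent functions:
  [e^{y}]:  A = -1
Solving: A = -1.
Check against the point condition:
  u(0, 0) = -1  ⟹  A = -1  ✓
Hence u(x, y) = - e^{y}.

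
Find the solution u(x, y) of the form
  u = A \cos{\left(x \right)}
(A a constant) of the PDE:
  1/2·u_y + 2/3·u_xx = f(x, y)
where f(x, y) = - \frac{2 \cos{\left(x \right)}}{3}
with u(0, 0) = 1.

Substitute the ansatz u = A \cos{\left(x \right)} into the left-hand side.
Derivatives of the ansatz:
  u_y = 0
  u_xx = - A \cos{\left(x \right)}
Term by term:
  1/2·u_y = 0
  2/3·u_xx = - \frac{2 A \cos{\left(x \right)}}{3}
So the left-hand side equals
  - \frac{2 A \cos{\left(x \right)}}{3}
This must equal f(x, y) = - \frac{2 \cos{\left(x \right)}}{3} identically.
Matching coefficients of the independent functions:
  [\cos{\left(x \right)}]:  - \frac{2 A}{3} = - \frac{2}{3}
Solving: A = 1.
Check against the point condition:
  u(0, 0) = 1  ⟹  A = 1  ✓
Hence u(x, y) = \cos{\left(x \right)}.

Answer: u(x, y) = \cos{\left(x \right)}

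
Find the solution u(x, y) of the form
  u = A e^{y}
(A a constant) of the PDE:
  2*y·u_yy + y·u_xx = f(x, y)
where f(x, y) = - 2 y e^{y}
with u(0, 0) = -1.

Answer: u(x, y) = - e^{y}

Derivation:
Substitute the ansatz u = A e^{y} into the left-hand side.
Derivatives of the ansatz:
  u_yy = A e^{y}
  u_xx = 0
Term by term:
  2*y·u_yy = 2 A y e^{y}
  y·u_xx = 0
So the left-hand side equals
  2 A y e^{y}
This must equal f(x, y) = - 2 y e^{y} identically.
Matching coefficients of the independent functions:
  [y e^{y}]:  2 A = -2
Solving: A = -1.
Check against the point condition:
  u(0, 0) = -1  ⟹  A = -1  ✓
Hence u(x, y) = - e^{y}.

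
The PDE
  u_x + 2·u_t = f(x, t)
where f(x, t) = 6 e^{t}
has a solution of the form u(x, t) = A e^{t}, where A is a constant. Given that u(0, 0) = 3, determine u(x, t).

Answer: u(x, t) = 3 e^{t}

Derivation:
Substitute the ansatz u = A e^{t} into the left-hand side.
Derivatives of the ansatz:
  u_x = 0
  u_t = A e^{t}
Term by term:
  u_x = 0
  2·u_t = 2 A e^{t}
So the left-hand side equals
  2 A e^{t}
This must equal f(x, t) = 6 e^{t} identically.
Matching coefficients of the independent functions:
  [e^{t}]:  2 A = 6
Solving: A = 3.
Check against the point condition:
  u(0, 0) = 3  ⟹  A = 3  ✓
Hence u(x, t) = 3 e^{t}.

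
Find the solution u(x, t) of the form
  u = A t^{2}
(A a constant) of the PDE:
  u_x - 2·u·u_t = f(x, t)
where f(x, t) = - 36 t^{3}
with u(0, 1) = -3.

Substitute the ansatz u = A t^{2} into the left-hand side.
Derivatives of the ansatz:
  u_x = 0
  u_t = 2 A t
Term by term:
  u_x = 0
  -2·u·u_t = - 4 A^{2} t^{3}
So the left-hand side equals
  - 4 A^{2} t^{3}
This must equal f(x, t) = - 36 t^{3} identically.
Matching coefficients of the independent functions:
  [t^{3}]:  - 4 A^{2} = -36
These equations allow (A) = (-3) or (3).
Impose the point condition(s):
  u(0, 1) = -3  ⟹  A = -3
Only A = -3 satisfies everything.
Hence u(x, t) = - 3 t^{2}.

Answer: u(x, t) = - 3 t^{2}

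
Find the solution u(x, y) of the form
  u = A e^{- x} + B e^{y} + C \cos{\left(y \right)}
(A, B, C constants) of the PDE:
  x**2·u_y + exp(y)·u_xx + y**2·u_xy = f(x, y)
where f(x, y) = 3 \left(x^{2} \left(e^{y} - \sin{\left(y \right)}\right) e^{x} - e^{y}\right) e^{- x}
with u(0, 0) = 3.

Substitute the ansatz u = A e^{- x} + B e^{y} + C \cos{\left(y \right)} into the left-hand side.
Derivatives of the ansatz:
  u_y = B e^{y} - C \sin{\left(y \right)}
  u_xx = A e^{- x}
  u_xy = 0
Term by term:
  x**2·u_y = B x^{2} e^{y} - C x^{2} \sin{\left(y \right)}
  exp(y)·u_xx = A e^{- x} e^{y}
  y**2·u_xy = 0
So the left-hand side equals
  A e^{- x} e^{y} + B x^{2} e^{y} - C x^{2} \sin{\left(y \right)}
This must equal f(x, y) identically; expanded, f = 3 x^{2} e^{y} - 3 x^{2} \sin{\left(y \right)} - 3 e^{- x} e^{y}.
Matching coefficients of the independent functions:
  [x^{2} e^{y}]:  B = 3
  [x^{2} \sin{\left(y \right)}]:  - C = -3
  [e^{- x} e^{y}]:  A = -3
Solving: A = -3, B = 3, C = 3.
Check against the point condition:
  u(0, 0) = 3  ⟹  A + B + C = 3  ✓
Hence u(x, y) = 3 e^{y} + 3 \cos{\left(y \right)} - 3 e^{- x}.

Answer: u(x, y) = 3 e^{y} + 3 \cos{\left(y \right)} - 3 e^{- x}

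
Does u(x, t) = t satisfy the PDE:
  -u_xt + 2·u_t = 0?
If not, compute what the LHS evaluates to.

Answer: No, the LHS evaluates to 2

Derivation:
Evaluate each term of the left-hand side for u = t.
Derivatives:
  u_xt = 0
  u_t = 1
Terms:
  -u_xt = 0
  2·u_t = 2
Sum: LHS = 2
Given right-hand side: 0. Difference LHS − RHS = 2 ≠ 0, so u is not a solution.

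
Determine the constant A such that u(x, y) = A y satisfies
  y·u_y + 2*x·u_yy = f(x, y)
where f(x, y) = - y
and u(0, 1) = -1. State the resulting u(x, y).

Answer: u(x, y) = - y

Derivation:
Substitute the ansatz u = A y into the left-hand side.
Derivatives of the ansatz:
  u_y = A
  u_yy = 0
Term by term:
  y·u_y = A y
  2*x·u_yy = 0
So the left-hand side equals
  A y
This must equal f(x, y) = - y identically.
Matching coefficients of the independent functions:
  [y]:  A = -1
Solving: A = -1.
Check against the point condition:
  u(0, 1) = -1  ⟹  A = -1  ✓
Hence u(x, y) = - y.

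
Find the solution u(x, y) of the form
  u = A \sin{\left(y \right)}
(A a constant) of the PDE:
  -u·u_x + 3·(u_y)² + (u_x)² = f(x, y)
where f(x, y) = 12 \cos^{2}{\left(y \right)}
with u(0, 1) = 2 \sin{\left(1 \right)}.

Substitute the ansatz u = A \sin{\left(y \right)} into the left-hand side.
Derivatives of the ansatz:
  u_x = 0
  u_y = A \cos{\left(y \right)}
Term by term:
  -u·u_x = 0
  3·(u_y)² = 3 A^{2} \cos^{2}{\left(y \right)}
  (u_x)² = 0
So the left-hand side equals
  3 A^{2} \cos^{2}{\left(y \right)}
This must equal f(x, y) = 12 \cos^{2}{\left(y \right)} identically.
Matching coefficients of the independent functions:
  [\cos^{2}{\left(y \right)}]:  3 A^{2} = 12
These equations allow (A) = (-2) or (2).
Impose the point condition(s):
  u(0, 1) = 2 \sin{\left(1 \right)}  ⟹  A \sin{\left(1 \right)} = 2 \sin{\left(1 \right)}
Only A = 2 satisfies everything.
Hence u(x, y) = 2 \sin{\left(y \right)}.

Answer: u(x, y) = 2 \sin{\left(y \right)}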